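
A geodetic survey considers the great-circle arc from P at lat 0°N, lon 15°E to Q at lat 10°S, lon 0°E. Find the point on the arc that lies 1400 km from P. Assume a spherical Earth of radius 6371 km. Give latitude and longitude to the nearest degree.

Convert each endpoint to a unit vector on the sphere (x = cos φ cos λ, y = cos φ sin λ, z = sin φ).
The central angle between the endpoints is δ = arccos(p₁·p₂) ≈ 0.314 rad (18.0°). The total great-circle distance is δ·R ≈ 0.314 × 6371 ≈ 1997 km, so the target fraction is f = 1400/1997 ≈ 0.701.
Interpolate at f ≈ 0.701 with slerp weights a = sin((1−f)δ)/sin δ ≈ 0.304, b = sin(fδ)/sin δ ≈ 0.707.
p = a·p₁ + b·p₂ ≈ (0.989, 0.079, -0.123); φ = arcsin(p_z) ≈ -7.05°, λ = atan2(p_y, p_x) ≈ 4.54°.

≈ lat 7°S, lon 5°E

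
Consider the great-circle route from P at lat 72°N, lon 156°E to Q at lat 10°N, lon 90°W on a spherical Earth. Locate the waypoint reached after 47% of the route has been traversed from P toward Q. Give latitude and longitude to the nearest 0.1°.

≈ lat 53.5°N, lon 110.2°W

From cos δ = sin φ₁ sin φ₂ + cos φ₁ cos φ₂ cos Δλ, the central angle is δ ≈ 1.529 rad (87.6°).
Interpolate at f = 0.47 with slerp weights a = sin((1−f)δ)/sin δ ≈ 0.725, b = sin(fδ)/sin δ ≈ 0.659.
p = a·p₁ + b·p₂ ≈ (-0.205, -0.558, 0.804); φ = arcsin(p_z) ≈ 53.54°, λ = atan2(p_y, p_x) ≈ -110.15°.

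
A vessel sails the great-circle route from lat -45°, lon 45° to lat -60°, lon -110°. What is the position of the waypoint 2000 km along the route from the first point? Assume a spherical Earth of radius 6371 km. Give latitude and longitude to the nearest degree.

≈ lat -62°, lon 37°

Convert each endpoint to a unit vector on the sphere (x = cos φ cos λ, y = cos φ sin λ, z = sin φ).
The central angle between the endpoints is δ = arccos(p₁·p₂) ≈ 1.275 rad (73.0°). The total great-circle distance is δ·R ≈ 1.275 × 6371 ≈ 8120 km, so the target fraction is f = 2000/8120 ≈ 0.246.
Interpolate at f ≈ 0.246 with slerp weights a = sin((1−f)δ)/sin δ ≈ 0.857, b = sin(fδ)/sin δ ≈ 0.323.
p = a·p₁ + b·p₂ ≈ (0.373, 0.277, -0.886); φ = arcsin(p_z) ≈ -62.31°, λ = atan2(p_y, p_x) ≈ 36.56°.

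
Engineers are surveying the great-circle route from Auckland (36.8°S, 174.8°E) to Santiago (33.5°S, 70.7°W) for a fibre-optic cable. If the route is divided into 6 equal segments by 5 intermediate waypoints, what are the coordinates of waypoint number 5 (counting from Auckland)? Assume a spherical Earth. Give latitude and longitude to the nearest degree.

Convert each endpoint to a unit vector on the sphere (x = cos φ cos λ, y = cos φ sin λ, z = sin φ).
The central angle between the endpoints is δ = arccos(p₁·p₂) ≈ 1.517 rad (86.9°).
Interpolate at f = 5/6 with slerp weights a = sin((1−f)δ)/sin δ ≈ 0.251, b = sin(fδ)/sin δ ≈ 0.955.
p = a·p₁ + b·p₂ ≈ (0.063, -0.733, -0.677); φ = arcsin(p_z) ≈ -42.61°, λ = atan2(p_y, p_x) ≈ -85.06°.

≈ 43°S, 85°W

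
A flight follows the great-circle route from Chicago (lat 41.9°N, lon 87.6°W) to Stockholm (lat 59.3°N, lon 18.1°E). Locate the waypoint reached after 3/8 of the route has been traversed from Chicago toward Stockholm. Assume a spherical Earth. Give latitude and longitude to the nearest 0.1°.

≈ lat 59.0°N, lon 62.4°W

The haversine formula gives a central angle δ ≈ 1.080 rad (61.9°) between the endpoints.
Interpolate at f = 3/8 with slerp weights a = sin((1−f)δ)/sin δ ≈ 0.709, b = sin(fδ)/sin δ ≈ 0.447.
p = a·p₁ + b·p₂ ≈ (0.239, -0.456, 0.857); φ = arcsin(p_z) ≈ 59.02°, λ = atan2(p_y, p_x) ≈ -62.35°.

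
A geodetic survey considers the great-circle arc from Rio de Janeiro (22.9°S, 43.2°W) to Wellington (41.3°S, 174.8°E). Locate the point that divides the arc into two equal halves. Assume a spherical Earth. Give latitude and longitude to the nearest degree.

Write both endpoints as unit vectors p₁, p₂ with components (cos φ cos λ, cos φ sin λ, sin φ).
The central angle between the endpoints is δ = arccos(p₁·p₂) ≈ 1.863 rad (106.8°).
Interpolate at f = 1/2 with slerp weights a = sin((1−f)δ)/sin δ ≈ 0.838, b = sin(fδ)/sin δ ≈ 0.838.
p = a·p₁ + b·p₂ ≈ (-0.064, -0.472, -0.879); φ = arcsin(p_z) ≈ -61.58°, λ = atan2(p_y, p_x) ≈ -97.76°.

≈ 62°S, 98°W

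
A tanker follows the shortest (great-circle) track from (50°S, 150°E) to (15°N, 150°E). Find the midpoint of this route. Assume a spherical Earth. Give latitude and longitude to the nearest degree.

≈ (18°S, 150°E)

Write both endpoints as unit vectors p₁, p₂ with components (cos φ cos λ, cos φ sin λ, sin φ).
The central angle between the endpoints is δ = arccos(p₁·p₂) ≈ 1.134 rad (65.0°).
Interpolate at f = 1/2 with slerp weights a = sin((1−f)δ)/sin δ ≈ 0.593, b = sin(fδ)/sin δ ≈ 0.593.
p = a·p₁ + b·p₂ ≈ (-0.826, 0.477, -0.301); φ = arcsin(p_z) ≈ -17.50°, λ = atan2(p_y, p_x) ≈ 150.00°.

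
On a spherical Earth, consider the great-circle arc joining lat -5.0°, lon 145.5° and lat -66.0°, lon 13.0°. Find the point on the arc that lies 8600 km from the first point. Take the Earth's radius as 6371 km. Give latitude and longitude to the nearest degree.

Convert each endpoint to a unit vector on the sphere (x = cos φ cos λ, y = cos φ sin λ, z = sin φ).
The central angle between the endpoints is δ = arccos(p₁·p₂) ≈ 1.766 rad (101.2°). The total great-circle distance is δ·R ≈ 1.766 × 6371 ≈ 11252 km, so the target fraction is f = 8600/11252 ≈ 0.764.
Interpolate at f ≈ 0.764 with slerp weights a = sin((1−f)δ)/sin δ ≈ 0.412, b = sin(fδ)/sin δ ≈ 0.995.
p = a·p₁ + b·p₂ ≈ (0.056, 0.324, -0.945); φ = arcsin(p_z) ≈ -70.83°, λ = atan2(p_y, p_x) ≈ 80.22°.

≈ lat -71°, lon 80°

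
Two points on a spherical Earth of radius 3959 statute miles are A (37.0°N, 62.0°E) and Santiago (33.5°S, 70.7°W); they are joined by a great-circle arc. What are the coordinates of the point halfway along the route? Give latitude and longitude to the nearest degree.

The haversine formula gives a central angle δ ≈ 2.472 rad (141.6°) between the endpoints.
Interpolate at f = 1/2 with slerp weights a = sin((1−f)δ)/sin δ ≈ 1.521, b = sin(fδ)/sin δ ≈ 1.521.
p = a·p₁ + b·p₂ ≈ (0.989, -0.125, 0.076); φ = arcsin(p_z) ≈ 4.35°, λ = atan2(p_y, p_x) ≈ -7.17°.

≈ (4°N, 7°W)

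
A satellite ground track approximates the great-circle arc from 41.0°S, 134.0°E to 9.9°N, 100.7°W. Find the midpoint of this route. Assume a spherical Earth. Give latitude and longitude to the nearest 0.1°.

≈ 30.4°S, 149.0°W

Write both endpoints as unit vectors p₁, p₂ with components (cos φ cos λ, cos φ sin λ, sin φ).
The central angle between the endpoints is δ = arccos(p₁·p₂) ≈ 2.144 rad (122.8°).
Interpolate at f = 1/2 with slerp weights a = sin((1−f)δ)/sin δ ≈ 1.045, b = sin(fδ)/sin δ ≈ 1.045.
p = a·p₁ + b·p₂ ≈ (-0.739, -0.444, -0.506); φ = arcsin(p_z) ≈ -30.40°, λ = atan2(p_y, p_x) ≈ -148.99°.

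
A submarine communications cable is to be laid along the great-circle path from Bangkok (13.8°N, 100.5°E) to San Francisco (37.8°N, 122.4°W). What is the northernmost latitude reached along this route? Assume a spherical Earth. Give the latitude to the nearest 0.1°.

The great circle lies in the plane with unit normal n̂ = (p₁ × p₂)/|p₁ × p₂|.
Here n̂_z ≈ +0.574; the vertex latitude is φ_max = arccos|n̂_z| ≈ 54.9°.
Check via Clairaut: cos φ_max = |cos φ₁| · sin C = cos(13.8°)·sin(36.3°) ≈ 0.574, again giving ≈ 54.9°.

≈ 54.9°N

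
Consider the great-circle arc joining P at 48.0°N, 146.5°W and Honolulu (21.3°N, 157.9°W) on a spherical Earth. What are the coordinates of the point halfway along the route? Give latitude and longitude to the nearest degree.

Convert each endpoint to a unit vector on the sphere (x = cos φ cos λ, y = cos φ sin λ, z = sin φ).
The central angle between the endpoints is δ = arccos(p₁·p₂) ≈ 0.493 rad (28.2°).
Interpolate at f = 1/2 with slerp weights a = sin((1−f)δ)/sin δ ≈ 0.516, b = sin(fδ)/sin δ ≈ 0.516.
p = a·p₁ + b·p₂ ≈ (-0.733, -0.371, 0.570); φ = arcsin(p_z) ≈ 34.78°, λ = atan2(p_y, p_x) ≈ -153.14°.

≈ 35°N, 153°W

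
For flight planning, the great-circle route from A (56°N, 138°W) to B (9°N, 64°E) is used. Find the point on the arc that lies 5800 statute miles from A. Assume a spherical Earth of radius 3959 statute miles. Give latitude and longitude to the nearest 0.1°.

≈ (36.7°N, 71.8°E)

Convert each endpoint to a unit vector on the sphere (x = cos φ cos λ, y = cos φ sin λ, z = sin φ).
The central angle between the endpoints is δ = arccos(p₁·p₂) ≈ 1.963 rad (112.5°). The total great-circle distance is δ·R ≈ 1.963 × 3959 ≈ 7772 mi, so the target fraction is f = 5800/7772 ≈ 0.746.
Interpolate at f ≈ 0.746 with slerp weights a = sin((1−f)δ)/sin δ ≈ 0.517, b = sin(fδ)/sin δ ≈ 1.076.
p = a·p₁ + b·p₂ ≈ (0.251, 0.762, 0.597); φ = arcsin(p_z) ≈ 36.66°, λ = atan2(p_y, p_x) ≈ 71.76°.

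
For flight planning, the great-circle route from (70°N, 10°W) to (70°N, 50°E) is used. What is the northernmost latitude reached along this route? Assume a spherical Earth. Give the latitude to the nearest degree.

The great circle lies in the plane with unit normal n̂ = (p₁ × p₂)/|p₁ × p₂|.
Here n̂_z ≈ +0.301; the vertex latitude is φ_max = arccos|n̂_z| ≈ 72.5°.

≈ 73°N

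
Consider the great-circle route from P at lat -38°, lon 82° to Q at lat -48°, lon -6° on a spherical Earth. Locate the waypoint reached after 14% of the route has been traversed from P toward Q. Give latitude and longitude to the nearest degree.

≈ lat -43°, lon 73°

Write both endpoints as unit vectors p₁, p₂ with components (cos φ cos λ, cos φ sin λ, sin φ).
The central angle between the endpoints is δ = arccos(p₁·p₂) ≈ 1.075 rad (61.6°).
Interpolate at f = 0.14 with slerp weights a = sin((1−f)δ)/sin δ ≈ 0.908, b = sin(fδ)/sin δ ≈ 0.170.
p = a·p₁ + b·p₂ ≈ (0.213, 0.696, -0.685); φ = arcsin(p_z) ≈ -43.27°, λ = atan2(p_y, p_x) ≈ 72.99°.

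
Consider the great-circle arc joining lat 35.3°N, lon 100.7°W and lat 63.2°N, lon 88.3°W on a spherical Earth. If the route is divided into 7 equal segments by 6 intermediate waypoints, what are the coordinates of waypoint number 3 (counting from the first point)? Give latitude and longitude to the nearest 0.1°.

Convert each endpoint to a unit vector on the sphere (x = cos φ cos λ, y = cos φ sin λ, z = sin φ).
The central angle between the endpoints is δ = arccos(p₁·p₂) ≈ 0.505 rad (28.9°).
Interpolate at f = 3/7 with slerp weights a = sin((1−f)δ)/sin δ ≈ 0.588, b = sin(fδ)/sin δ ≈ 0.444.
p = a·p₁ + b·p₂ ≈ (-0.083, -0.672, 0.736); φ = arcsin(p_z) ≈ 47.40°, λ = atan2(p_y, p_x) ≈ -97.06°.

≈ lat 47.4°N, lon 97.1°W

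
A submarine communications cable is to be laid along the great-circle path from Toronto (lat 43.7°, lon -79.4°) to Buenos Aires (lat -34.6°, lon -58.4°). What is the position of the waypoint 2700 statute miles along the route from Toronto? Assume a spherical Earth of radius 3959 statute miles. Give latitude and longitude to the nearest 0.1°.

≈ lat 5.8°, lon -68.5°

From cos δ = sin φ₁ sin φ₂ + cos φ₁ cos φ₂ cos Δλ, the central angle is δ ≈ 1.407 rad (80.6°). The total great-circle distance is δ·R ≈ 1.407 × 3959 ≈ 5570 mi, so the target fraction is f = 2700/5570 ≈ 0.485.
Interpolate at f ≈ 0.485 with slerp weights a = sin((1−f)δ)/sin δ ≈ 0.672, b = sin(fδ)/sin δ ≈ 0.639.
p = a·p₁ + b·p₂ ≈ (0.365, -0.925, 0.101); φ = arcsin(p_z) ≈ 5.82°, λ = atan2(p_y, p_x) ≈ -68.48°.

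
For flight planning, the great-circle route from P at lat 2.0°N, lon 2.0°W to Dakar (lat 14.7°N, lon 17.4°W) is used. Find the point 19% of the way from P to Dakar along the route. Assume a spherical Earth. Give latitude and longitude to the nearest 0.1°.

≈ lat 4.5°N, lon 4.9°W

From cos δ = sin φ₁ sin φ₂ + cos φ₁ cos φ₂ cos Δλ, the central angle is δ ≈ 0.346 rad (19.8°).
Interpolate at f = 0.19 with slerp weights a = sin((1−f)δ)/sin δ ≈ 0.816, b = sin(fδ)/sin δ ≈ 0.194.
p = a·p₁ + b·p₂ ≈ (0.993, -0.084, 0.078); φ = arcsin(p_z) ≈ 4.45°, λ = atan2(p_y, p_x) ≈ -4.86°.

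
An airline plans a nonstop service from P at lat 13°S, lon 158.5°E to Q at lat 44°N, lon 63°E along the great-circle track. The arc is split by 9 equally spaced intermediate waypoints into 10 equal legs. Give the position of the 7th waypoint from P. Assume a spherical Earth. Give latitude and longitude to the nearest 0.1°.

The haversine formula gives a central angle δ ≈ 1.796 rad (102.9°) between the endpoints.
Interpolate at f = 7/10 with slerp weights a = sin((1−f)δ)/sin δ ≈ 0.526, b = sin(fδ)/sin δ ≈ 0.976.
p = a·p₁ + b·p₂ ≈ (-0.159, 0.814, 0.560); φ = arcsin(p_z) ≈ 34.02°, λ = atan2(p_y, p_x) ≈ 101.03°.

≈ lat 34.0°N, lon 101.0°E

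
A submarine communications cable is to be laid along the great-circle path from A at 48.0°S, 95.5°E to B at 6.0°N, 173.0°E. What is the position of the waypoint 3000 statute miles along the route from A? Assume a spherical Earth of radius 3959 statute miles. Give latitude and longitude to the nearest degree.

From cos δ = sin φ₁ sin φ₂ + cos φ₁ cos φ₂ cos Δλ, the central angle is δ ≈ 1.504 rad (86.2°). The total great-circle distance is δ·R ≈ 1.504 × 3959 ≈ 5956 mi, so the target fraction is f = 3000/5956 ≈ 0.504.
Interpolate at f ≈ 0.504 with slerp weights a = sin((1−f)δ)/sin δ ≈ 0.681, b = sin(fδ)/sin δ ≈ 0.689.
p = a·p₁ + b·p₂ ≈ (-0.724, 0.537, -0.434); φ = arcsin(p_z) ≈ -25.71°, λ = atan2(p_y, p_x) ≈ 143.43°.

≈ 26°S, 143°E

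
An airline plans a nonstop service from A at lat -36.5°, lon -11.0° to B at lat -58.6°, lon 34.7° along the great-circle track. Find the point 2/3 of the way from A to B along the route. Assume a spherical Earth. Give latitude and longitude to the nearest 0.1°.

Write both endpoints as unit vectors p₁, p₂ with components (cos φ cos λ, cos φ sin λ, sin φ).
The central angle between the endpoints is δ = arccos(p₁·p₂) ≈ 0.643 rad (36.8°).
Interpolate at f = 2/3 with slerp weights a = sin((1−f)δ)/sin δ ≈ 0.355, b = sin(fδ)/sin δ ≈ 0.693.
p = a·p₁ + b·p₂ ≈ (0.577, 0.151, -0.803); φ = arcsin(p_z) ≈ -53.39°, λ = atan2(p_y, p_x) ≈ 14.69°.

≈ lat -53.4°, lon 14.7°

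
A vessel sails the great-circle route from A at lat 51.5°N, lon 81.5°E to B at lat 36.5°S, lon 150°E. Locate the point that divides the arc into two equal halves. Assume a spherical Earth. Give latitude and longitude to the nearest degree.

≈ lat 9°N, lon 121°E

Write both endpoints as unit vectors p₁, p₂ with components (cos φ cos λ, cos φ sin λ, sin φ).
The central angle between the endpoints is δ = arccos(p₁·p₂) ≈ 1.857 rad (106.4°).
Interpolate at f = 1/2 with slerp weights a = sin((1−f)δ)/sin δ ≈ 0.835, b = sin(fδ)/sin δ ≈ 0.835.
p = a·p₁ + b·p₂ ≈ (-0.504, 0.849, 0.157); φ = arcsin(p_z) ≈ 9.02°, λ = atan2(p_y, p_x) ≈ 120.70°.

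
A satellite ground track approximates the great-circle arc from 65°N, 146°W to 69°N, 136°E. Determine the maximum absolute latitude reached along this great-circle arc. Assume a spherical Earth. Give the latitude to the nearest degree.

The great circle lies in the plane with unit normal n̂ = (p₁ × p₂)/|p₁ × p₂|.
Here n̂_z ≈ -0.309; the vertex latitude is φ_max = arccos|n̂_z| ≈ 72.0°.
Check via Clairaut: cos φ_max = |cos φ₁| · sin C = cos(65.0°)·sin(47.0°) ≈ 0.309, again giving ≈ 72.0°.

≈ 72°N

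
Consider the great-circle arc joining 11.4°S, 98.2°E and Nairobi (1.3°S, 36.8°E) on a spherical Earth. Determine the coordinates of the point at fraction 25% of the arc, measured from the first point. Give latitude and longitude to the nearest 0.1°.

Convert each endpoint to a unit vector on the sphere (x = cos φ cos λ, y = cos φ sin λ, z = sin φ).
The central angle between the endpoints is δ = arccos(p₁·p₂) ≈ 1.077 rad (61.7°).
Interpolate at f = 0.25 with slerp weights a = sin((1−f)δ)/sin δ ≈ 0.821, b = sin(fδ)/sin δ ≈ 0.302.
p = a·p₁ + b·p₂ ≈ (0.127, 0.977, -0.169); φ = arcsin(p_z) ≈ -9.74°, λ = atan2(p_y, p_x) ≈ 82.59°.

≈ 9.7°S, 82.6°E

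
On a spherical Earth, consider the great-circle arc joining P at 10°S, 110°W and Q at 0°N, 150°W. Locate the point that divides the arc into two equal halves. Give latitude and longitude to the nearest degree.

Write both endpoints as unit vectors p₁, p₂ with components (cos φ cos λ, cos φ sin λ, sin φ).
The central angle between the endpoints is δ = arccos(p₁·p₂) ≈ 0.716 rad (41.0°).
Interpolate at f = 1/2 with slerp weights a = sin((1−f)δ)/sin δ ≈ 0.534, b = sin(fδ)/sin δ ≈ 0.534.
p = a·p₁ + b·p₂ ≈ (-0.642, -0.761, -0.093); φ = arcsin(p_z) ≈ -5.32°, λ = atan2(p_y, p_x) ≈ -130.16°.

≈ 5°S, 130°W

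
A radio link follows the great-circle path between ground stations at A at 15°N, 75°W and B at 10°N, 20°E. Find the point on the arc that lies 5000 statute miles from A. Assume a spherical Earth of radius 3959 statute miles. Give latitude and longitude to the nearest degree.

≈ 15°N, 0°E

The haversine formula gives a central angle δ ≈ 1.609 rad (92.2°) between the endpoints. The total great-circle distance is δ·R ≈ 1.609 × 3959 ≈ 6369 mi, so the target fraction is f = 5000/6369 ≈ 0.785.
Interpolate at f ≈ 0.785 with slerp weights a = sin((1−f)δ)/sin δ ≈ 0.339, b = sin(fδ)/sin δ ≈ 0.954.
p = a·p₁ + b·p₂ ≈ (0.967, 0.005, 0.253); φ = arcsin(p_z) ≈ 14.68°, λ = atan2(p_y, p_x) ≈ 0.28°.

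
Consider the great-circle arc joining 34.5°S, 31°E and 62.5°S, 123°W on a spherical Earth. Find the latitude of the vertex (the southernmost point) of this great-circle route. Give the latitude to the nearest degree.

≈ 80°S

The great circle lies in the plane with unit normal n̂ = (p₁ × p₂)/|p₁ × p₂|.
Here n̂_z ≈ -0.169; the vertex latitude is φ_max = arccos|n̂_z| ≈ 80.3°.
Check via Clairaut: cos φ_max = |cos φ₁| · sin C = cos(34.5°)·sin(168.2°) ≈ 0.169, again giving ≈ 80.3°.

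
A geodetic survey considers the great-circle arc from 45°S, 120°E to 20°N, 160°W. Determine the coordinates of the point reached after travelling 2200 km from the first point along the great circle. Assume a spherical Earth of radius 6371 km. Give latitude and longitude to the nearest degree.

≈ 35°S, 143°E

Write both endpoints as unit vectors p₁, p₂ with components (cos φ cos λ, cos φ sin λ, sin φ).
The central angle between the endpoints is δ = arccos(p₁·p₂) ≈ 1.698 rad (97.3°). The total great-circle distance is δ·R ≈ 1.698 × 6371 ≈ 10815 km, so the target fraction is f = 2200/10815 ≈ 0.203.
Interpolate at f ≈ 0.203 with slerp weights a = sin((1−f)δ)/sin δ ≈ 0.984, b = sin(fδ)/sin δ ≈ 0.341.
p = a·p₁ + b·p₂ ≈ (-0.649, 0.493, -0.579); φ = arcsin(p_z) ≈ -35.39°, λ = atan2(p_y, p_x) ≈ 142.79°.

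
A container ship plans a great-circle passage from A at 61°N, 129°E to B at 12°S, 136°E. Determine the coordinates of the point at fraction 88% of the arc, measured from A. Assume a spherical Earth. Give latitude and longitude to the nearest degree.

Write both endpoints as unit vectors p₁, p₂ with components (cos φ cos λ, cos φ sin λ, sin φ).
The central angle between the endpoints is δ = arccos(p₁·p₂) ≈ 1.278 rad (73.2°).
Interpolate at f = 0.88 with slerp weights a = sin((1−f)δ)/sin δ ≈ 0.160, b = sin(fδ)/sin δ ≈ 0.942.
p = a·p₁ + b·p₂ ≈ (-0.712, 0.700, -0.056); φ = arcsin(p_z) ≈ -3.23°, λ = atan2(p_y, p_x) ≈ 135.46°.

≈ 3°S, 135°E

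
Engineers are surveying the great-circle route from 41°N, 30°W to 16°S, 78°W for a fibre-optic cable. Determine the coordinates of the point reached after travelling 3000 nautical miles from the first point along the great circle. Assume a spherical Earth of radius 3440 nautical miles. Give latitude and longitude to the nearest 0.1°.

≈ 2.3°N, 65.1°W

Write both endpoints as unit vectors p₁, p₂ with components (cos φ cos λ, cos φ sin λ, sin φ).
The central angle between the endpoints is δ = arccos(p₁·p₂) ≈ 1.261 rad (72.3°). The total great-circle distance is δ·R ≈ 1.261 × 3440 ≈ 4339 nmi, so the target fraction is f = 3000/4339 ≈ 0.691.
Interpolate at f ≈ 0.691 with slerp weights a = sin((1−f)δ)/sin δ ≈ 0.398, b = sin(fδ)/sin δ ≈ 0.804.
p = a·p₁ + b·p₂ ≈ (0.421, -0.906, 0.040); φ = arcsin(p_z) ≈ 2.28°, λ = atan2(p_y, p_x) ≈ -65.08°.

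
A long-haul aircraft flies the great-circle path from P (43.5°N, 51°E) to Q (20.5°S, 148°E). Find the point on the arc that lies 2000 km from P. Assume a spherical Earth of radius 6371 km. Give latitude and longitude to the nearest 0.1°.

Convert each endpoint to a unit vector on the sphere (x = cos φ cos λ, y = cos φ sin λ, z = sin φ).
The central angle between the endpoints is δ = arccos(p₁·p₂) ≈ 1.901 rad (108.9°). The total great-circle distance is δ·R ≈ 1.901 × 6371 ≈ 12109 km, so the target fraction is f = 2000/12109 ≈ 0.165.
Interpolate at f ≈ 0.165 with slerp weights a = sin((1−f)δ)/sin δ ≈ 1.057, b = sin(fδ)/sin δ ≈ 0.326.
p = a·p₁ + b·p₂ ≈ (0.223, 0.758, 0.613); φ = arcsin(p_z) ≈ 37.82°, λ = atan2(p_y, p_x) ≈ 73.59°.

≈ (37.8°N, 73.6°E)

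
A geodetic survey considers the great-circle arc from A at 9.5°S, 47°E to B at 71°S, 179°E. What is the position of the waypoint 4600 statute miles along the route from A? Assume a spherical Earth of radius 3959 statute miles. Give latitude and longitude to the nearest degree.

≈ 71°S, 89°E

From cos δ = sin φ₁ sin φ₂ + cos φ₁ cos φ₂ cos Δλ, the central angle is δ ≈ 1.630 rad (93.4°). The total great-circle distance is δ·R ≈ 1.630 × 3959 ≈ 6452 mi, so the target fraction is f = 4600/6452 ≈ 0.713.
Interpolate at f ≈ 0.713 with slerp weights a = sin((1−f)δ)/sin δ ≈ 0.452, b = sin(fδ)/sin δ ≈ 0.919.
p = a·p₁ + b·p₂ ≈ (0.005, 0.331, -0.944); φ = arcsin(p_z) ≈ -70.67°, λ = atan2(p_y, p_x) ≈ 89.21°.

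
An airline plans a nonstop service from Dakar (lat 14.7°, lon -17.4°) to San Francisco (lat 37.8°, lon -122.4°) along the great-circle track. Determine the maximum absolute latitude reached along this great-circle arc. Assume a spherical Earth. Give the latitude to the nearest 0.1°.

The great circle lies in the plane with unit normal n̂ = (p₁ × p₂)/|p₁ × p₂|.
Here n̂_z ≈ -0.739; the vertex latitude is φ_max = arccos|n̂_z| ≈ 42.4°.

≈ 42.4°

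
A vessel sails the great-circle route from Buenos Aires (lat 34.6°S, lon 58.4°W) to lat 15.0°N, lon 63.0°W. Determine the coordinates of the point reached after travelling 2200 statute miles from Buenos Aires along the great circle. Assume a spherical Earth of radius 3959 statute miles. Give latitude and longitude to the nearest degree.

≈ lat 3°S, lon 61°W

Write both endpoints as unit vectors p₁, p₂ with components (cos φ cos λ, cos φ sin λ, sin φ).
The central angle between the endpoints is δ = arccos(p₁·p₂) ≈ 0.869 rad (49.8°). The total great-circle distance is δ·R ≈ 0.869 × 3959 ≈ 3441 mi, so the target fraction is f = 2200/3441 ≈ 0.639.
Interpolate at f ≈ 0.639 with slerp weights a = sin((1−f)δ)/sin δ ≈ 0.404, b = sin(fδ)/sin δ ≈ 0.691.
p = a·p₁ + b·p₂ ≈ (0.477, -0.877, -0.050); φ = arcsin(p_z) ≈ -2.89°, λ = atan2(p_y, p_x) ≈ -61.47°.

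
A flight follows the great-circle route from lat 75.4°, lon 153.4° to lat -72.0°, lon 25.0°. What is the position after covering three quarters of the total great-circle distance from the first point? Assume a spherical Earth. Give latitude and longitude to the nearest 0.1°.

≈ lat -36.1°, lon 65.7°

From cos δ = sin φ₁ sin φ₂ + cos φ₁ cos φ₂ cos Δλ, the central angle is δ ≈ 2.891 rad (165.6°).
Interpolate at f = 3/4 with slerp weights a = sin((1−f)δ)/sin δ ≈ 2.666, b = sin(fδ)/sin δ ≈ 3.332.
p = a·p₁ + b·p₂ ≈ (0.332, 0.736, -0.590); φ = arcsin(p_z) ≈ -36.13°, λ = atan2(p_y, p_x) ≈ 65.69°.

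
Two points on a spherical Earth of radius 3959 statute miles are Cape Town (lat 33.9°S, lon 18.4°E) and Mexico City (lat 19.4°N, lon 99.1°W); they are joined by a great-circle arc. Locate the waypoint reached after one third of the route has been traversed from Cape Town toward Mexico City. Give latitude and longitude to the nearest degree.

≈ lat 24°S, lon 27°W

Convert each endpoint to a unit vector on the sphere (x = cos φ cos λ, y = cos φ sin λ, z = sin φ).
The central angle between the endpoints is δ = arccos(p₁·p₂) ≈ 2.149 rad (123.1°).
Interpolate at f = 1/3 with slerp weights a = sin((1−f)δ)/sin δ ≈ 1.183, b = sin(fδ)/sin δ ≈ 0.784.
p = a·p₁ + b·p₂ ≈ (0.815, -0.421, -0.399); φ = arcsin(p_z) ≈ -23.53°, λ = atan2(p_y, p_x) ≈ -27.30°.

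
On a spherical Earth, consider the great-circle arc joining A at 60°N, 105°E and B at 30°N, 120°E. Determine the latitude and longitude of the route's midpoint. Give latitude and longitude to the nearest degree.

≈ 45°N, 115°E

Write both endpoints as unit vectors p₁, p₂ with components (cos φ cos λ, cos φ sin λ, sin φ).
The central angle between the endpoints is δ = arccos(p₁·p₂) ≈ 0.552 rad (31.6°).
Interpolate at f = 1/2 with slerp weights a = sin((1−f)δ)/sin δ ≈ 0.520, b = sin(fδ)/sin δ ≈ 0.520.
p = a·p₁ + b·p₂ ≈ (-0.292, 0.641, 0.710); φ = arcsin(p_z) ≈ 45.23°, λ = atan2(p_y, p_x) ≈ 114.52°.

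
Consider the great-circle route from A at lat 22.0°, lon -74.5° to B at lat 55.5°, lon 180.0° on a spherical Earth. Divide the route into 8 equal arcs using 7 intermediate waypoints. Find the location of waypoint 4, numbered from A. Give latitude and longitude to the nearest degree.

≈ lat 52°, lon -110°

Convert each endpoint to a unit vector on the sphere (x = cos φ cos λ, y = cos φ sin λ, z = sin φ).
The central angle between the endpoints is δ = arccos(p₁·p₂) ≈ 1.402 rad (80.3°).
Interpolate at f = 4/8 with slerp weights a = sin((1−f)δ)/sin δ ≈ 0.654, b = sin(fδ)/sin δ ≈ 0.654.
p = a·p₁ + b·p₂ ≈ (-0.208, -0.584, 0.784); φ = arcsin(p_z) ≈ 51.64°, λ = atan2(p_y, p_x) ≈ -109.63°.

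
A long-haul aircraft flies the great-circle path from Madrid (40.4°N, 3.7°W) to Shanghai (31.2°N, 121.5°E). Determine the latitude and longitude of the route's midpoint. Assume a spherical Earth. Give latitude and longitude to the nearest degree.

≈ (57°N, 65°E)

Write both endpoints as unit vectors p₁, p₂ with components (cos φ cos λ, cos φ sin λ, sin φ).
The central angle between the endpoints is δ = arccos(p₁·p₂) ≈ 1.611 rad (92.3°).
Interpolate at f = 1/2 with slerp weights a = sin((1−f)δ)/sin δ ≈ 0.722, b = sin(fδ)/sin δ ≈ 0.722.
p = a·p₁ + b·p₂ ≈ (0.226, 0.491, 0.841); φ = arcsin(p_z) ≈ 57.30°, λ = atan2(p_y, p_x) ≈ 65.29°.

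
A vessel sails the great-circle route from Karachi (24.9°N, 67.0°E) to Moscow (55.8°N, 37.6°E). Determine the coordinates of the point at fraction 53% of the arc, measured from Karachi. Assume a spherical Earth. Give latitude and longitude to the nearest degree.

The haversine formula gives a central angle δ ≈ 0.656 rad (37.6°) between the endpoints.
Interpolate at f = 0.53 with slerp weights a = sin((1−f)δ)/sin δ ≈ 0.498, b = sin(fδ)/sin δ ≈ 0.559.
p = a·p₁ + b·p₂ ≈ (0.425, 0.607, 0.671); φ = arcsin(p_z) ≈ 42.18°, λ = atan2(p_y, p_x) ≈ 54.99°.

≈ 42°N, 55°E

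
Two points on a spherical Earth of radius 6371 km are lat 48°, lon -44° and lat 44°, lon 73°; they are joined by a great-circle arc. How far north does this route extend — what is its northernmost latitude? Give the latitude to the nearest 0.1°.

The great circle lies in the plane with unit normal n̂ = (p₁ × p₂)/|p₁ × p₂|.
Here n̂_z ≈ +0.449; the vertex latitude is φ_max = arccos|n̂_z| ≈ 63.3°.
Check via Clairaut: cos φ_max = |cos φ₁| · sin C = cos(48.0°)·sin(42.2°) ≈ 0.449, again giving ≈ 63.3°.

≈ 63.3°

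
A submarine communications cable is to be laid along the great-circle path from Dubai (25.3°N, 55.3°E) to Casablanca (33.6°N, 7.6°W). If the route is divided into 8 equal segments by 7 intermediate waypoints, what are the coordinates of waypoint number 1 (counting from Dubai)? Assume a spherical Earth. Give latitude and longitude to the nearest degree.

From cos δ = sin φ₁ sin φ₂ + cos φ₁ cos φ₂ cos Δλ, the central angle is δ ≈ 0.953 rad (54.6°).
Interpolate at f = 1/8 with slerp weights a = sin((1−f)δ)/sin δ ≈ 0.908, b = sin(fδ)/sin δ ≈ 0.146.
p = a·p₁ + b·p₂ ≈ (0.588, 0.659, 0.469); φ = arcsin(p_z) ≈ 27.96°, λ = atan2(p_y, p_x) ≈ 48.27°.

≈ (28°N, 48°E)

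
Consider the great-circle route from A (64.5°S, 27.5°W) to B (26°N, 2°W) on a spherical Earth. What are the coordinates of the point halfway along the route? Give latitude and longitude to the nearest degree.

Convert each endpoint to a unit vector on the sphere (x = cos φ cos λ, y = cos φ sin λ, z = sin φ).
The central angle between the endpoints is δ = arccos(p₁·p₂) ≈ 1.617 rad (92.7°).
Interpolate at f = 1/2 with slerp weights a = sin((1−f)δ)/sin δ ≈ 0.724, b = sin(fδ)/sin δ ≈ 0.724.
p = a·p₁ + b·p₂ ≈ (0.927, -0.167, -0.336); φ = arcsin(p_z) ≈ -19.64°, λ = atan2(p_y, p_x) ≈ -10.19°.

≈ (20°S, 10°W)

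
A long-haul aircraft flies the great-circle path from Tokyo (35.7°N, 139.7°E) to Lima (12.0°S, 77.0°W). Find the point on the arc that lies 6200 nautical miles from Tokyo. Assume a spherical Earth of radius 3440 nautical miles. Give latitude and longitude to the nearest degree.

Convert each endpoint to a unit vector on the sphere (x = cos φ cos λ, y = cos φ sin λ, z = sin φ).
The central angle between the endpoints is δ = arccos(p₁·p₂) ≈ 2.431 rad (139.3°). The total great-circle distance is δ·R ≈ 2.431 × 3440 ≈ 8364 nmi, so the target fraction is f = 6200/8364 ≈ 0.741.
Interpolate at f ≈ 0.741 with slerp weights a = sin((1−f)δ)/sin δ ≈ 0.902, b = sin(fδ)/sin δ ≈ 1.493.
p = a·p₁ + b·p₂ ≈ (-0.230, -0.949, 0.216); φ = arcsin(p_z) ≈ 12.49°, λ = atan2(p_y, p_x) ≈ -103.65°.

≈ 12°N, 104°W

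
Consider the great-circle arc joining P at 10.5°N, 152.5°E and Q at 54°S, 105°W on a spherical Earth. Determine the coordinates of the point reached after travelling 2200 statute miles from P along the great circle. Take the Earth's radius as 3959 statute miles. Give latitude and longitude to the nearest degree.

≈ 15°S, 172°E

Write both endpoints as unit vectors p₁, p₂ with components (cos φ cos λ, cos φ sin λ, sin φ).
The central angle between the endpoints is δ = arccos(p₁·p₂) ≈ 1.847 rad (105.8°). The total great-circle distance is δ·R ≈ 1.847 × 3959 ≈ 7312 mi, so the target fraction is f = 2200/7312 ≈ 0.301.
Interpolate at f ≈ 0.301 with slerp weights a = sin((1−f)δ)/sin δ ≈ 0.999, b = sin(fδ)/sin δ ≈ 0.548.
p = a·p₁ + b·p₂ ≈ (-0.955, 0.142, -0.262); φ = arcsin(p_z) ≈ -15.16°, λ = atan2(p_y, p_x) ≈ 171.53°.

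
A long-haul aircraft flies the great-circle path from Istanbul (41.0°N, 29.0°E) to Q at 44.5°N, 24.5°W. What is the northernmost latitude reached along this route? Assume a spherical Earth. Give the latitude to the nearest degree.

The great circle lies in the plane with unit normal n̂ = (p₁ × p₂)/|p₁ × p₂|.
Here n̂_z ≈ -0.692; the vertex latitude is φ_max = arccos|n̂_z| ≈ 46.2°.

≈ 46°N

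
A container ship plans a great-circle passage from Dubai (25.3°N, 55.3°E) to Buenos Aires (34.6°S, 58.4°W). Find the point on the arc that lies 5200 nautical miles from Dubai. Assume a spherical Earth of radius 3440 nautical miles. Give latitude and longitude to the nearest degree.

Write both endpoints as unit vectors p₁, p₂ with components (cos φ cos λ, cos φ sin λ, sin φ).
The central angle between the endpoints is δ = arccos(p₁·p₂) ≈ 2.143 rad (122.8°). The total great-circle distance is δ·R ≈ 2.143 × 3440 ≈ 7373 nmi, so the target fraction is f = 5200/7373 ≈ 0.705.
Interpolate at f ≈ 0.705 with slerp weights a = sin((1−f)δ)/sin δ ≈ 0.703, b = sin(fδ)/sin δ ≈ 1.188.
p = a·p₁ + b·p₂ ≈ (0.874, -0.310, -0.374); φ = arcsin(p_z) ≈ -21.97°, λ = atan2(p_y, p_x) ≈ -19.56°.

≈ 22°S, 20°W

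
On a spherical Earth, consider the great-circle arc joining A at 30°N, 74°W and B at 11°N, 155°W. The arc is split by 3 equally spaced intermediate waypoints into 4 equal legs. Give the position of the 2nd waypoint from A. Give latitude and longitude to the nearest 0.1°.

Write both endpoints as unit vectors p₁, p₂ with components (cos φ cos λ, cos φ sin λ, sin φ).
The central angle between the endpoints is δ = arccos(p₁·p₂) ≈ 1.340 rad (76.8°).
Interpolate at f = 2/4 with slerp weights a = sin((1−f)δ)/sin δ ≈ 0.638, b = sin(fδ)/sin δ ≈ 0.638.
p = a·p₁ + b·p₂ ≈ (-0.415, -0.796, 0.441); φ = arcsin(p_z) ≈ 26.15°, λ = atan2(p_y, p_x) ≈ -117.56°.

≈ 26.2°N, 117.6°W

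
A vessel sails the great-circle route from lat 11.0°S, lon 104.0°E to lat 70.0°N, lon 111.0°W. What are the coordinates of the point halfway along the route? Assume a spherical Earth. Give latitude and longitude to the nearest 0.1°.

≈ lat 45.8°N, lon 119.6°E

Write both endpoints as unit vectors p₁, p₂ with components (cos φ cos λ, cos φ sin λ, sin φ).
The central angle between the endpoints is δ = arccos(p₁·p₂) ≈ 2.042 rad (117.0°).
Interpolate at f = 1/2 with slerp weights a = sin((1−f)δ)/sin δ ≈ 0.957, b = sin(fδ)/sin δ ≈ 0.957.
p = a·p₁ + b·p₂ ≈ (-0.345, 0.606, 0.717); φ = arcsin(p_z) ≈ 45.80°, λ = atan2(p_y, p_x) ≈ 119.62°.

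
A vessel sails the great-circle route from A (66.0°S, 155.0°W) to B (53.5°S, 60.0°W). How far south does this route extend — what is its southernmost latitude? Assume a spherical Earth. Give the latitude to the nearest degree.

The great circle lies in the plane with unit normal n̂ = (p₁ × p₂)/|p₁ × p₂|.
Here n̂_z ≈ +0.344; the vertex latitude is φ_max = arccos|n̂_z| ≈ 69.9°.
Check via Clairaut: cos φ_max = |cos φ₁| · sin C = cos(66.0°)·sin(122.3°) ≈ 0.344, again giving ≈ 69.9°.

≈ 70°S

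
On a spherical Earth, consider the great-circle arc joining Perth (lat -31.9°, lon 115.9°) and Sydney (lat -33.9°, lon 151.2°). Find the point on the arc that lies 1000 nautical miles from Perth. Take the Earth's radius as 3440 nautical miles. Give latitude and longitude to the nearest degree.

The haversine formula gives a central angle δ ≈ 0.516 rad (29.6°) between the endpoints. The total great-circle distance is δ·R ≈ 0.516 × 3440 ≈ 1775 nmi, so the target fraction is f = 1000/1775 ≈ 0.563.
Interpolate at f ≈ 0.563 with slerp weights a = sin((1−f)δ)/sin δ ≈ 0.453, b = sin(fδ)/sin δ ≈ 0.581.
p = a·p₁ + b·p₂ ≈ (-0.590, 0.578, -0.563); φ = arcsin(p_z) ≈ -34.28°, λ = atan2(p_y, p_x) ≈ 135.61°.

≈ lat -34°, lon 136°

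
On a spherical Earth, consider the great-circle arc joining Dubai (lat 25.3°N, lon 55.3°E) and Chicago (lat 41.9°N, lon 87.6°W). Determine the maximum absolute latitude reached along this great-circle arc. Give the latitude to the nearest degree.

≈ 65°N

The great circle lies in the plane with unit normal n̂ = (p₁ × p₂)/|p₁ × p₂|.
Here n̂_z ≈ -0.419; the vertex latitude is φ_max = arccos|n̂_z| ≈ 65.2°.
Check via Clairaut: cos φ_max = |cos φ₁| · sin C = cos(25.3°)·sin(27.6°) ≈ 0.419, again giving ≈ 65.2°.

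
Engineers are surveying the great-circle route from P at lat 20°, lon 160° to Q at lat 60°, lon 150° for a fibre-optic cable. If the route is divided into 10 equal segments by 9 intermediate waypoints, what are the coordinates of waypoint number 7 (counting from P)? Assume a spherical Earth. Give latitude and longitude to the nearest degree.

≈ lat 48°, lon 155°

Write both endpoints as unit vectors p₁, p₂ with components (cos φ cos λ, cos φ sin λ, sin φ).
The central angle between the endpoints is δ = arccos(p₁·p₂) ≈ 0.709 rad (40.6°).
Interpolate at f = 7/10 with slerp weights a = sin((1−f)δ)/sin δ ≈ 0.324, b = sin(fδ)/sin δ ≈ 0.731.
p = a·p₁ + b·p₂ ≈ (-0.603, 0.287, 0.744); φ = arcsin(p_z) ≈ 48.10°, λ = atan2(p_y, p_x) ≈ 154.54°.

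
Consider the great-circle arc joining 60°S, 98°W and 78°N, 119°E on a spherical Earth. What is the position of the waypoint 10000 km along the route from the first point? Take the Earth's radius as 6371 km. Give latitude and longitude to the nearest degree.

Write both endpoints as unit vectors p₁, p₂ with components (cos φ cos λ, cos φ sin λ, sin φ).
The central angle between the endpoints is δ = arccos(p₁·p₂) ≈ 2.766 rad (158.5°). The total great-circle distance is δ·R ≈ 2.766 × 6371 ≈ 17619 km, so the target fraction is f = 10000/17619 ≈ 0.568.
Interpolate at f ≈ 0.568 with slerp weights a = sin((1−f)δ)/sin δ ≈ 2.534, b = sin(fδ)/sin δ ≈ 2.723.
p = a·p₁ + b·p₂ ≈ (-0.451, -0.759, 0.469); φ = arcsin(p_z) ≈ 27.97°, λ = atan2(p_y, p_x) ≈ -120.69°.

≈ 28°N, 121°W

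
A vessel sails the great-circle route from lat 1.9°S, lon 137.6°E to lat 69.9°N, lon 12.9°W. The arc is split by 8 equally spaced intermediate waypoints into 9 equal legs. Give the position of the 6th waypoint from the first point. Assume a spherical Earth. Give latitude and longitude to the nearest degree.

The haversine formula gives a central angle δ ≈ 1.907 rad (109.3°) between the endpoints.
Interpolate at f = 6/9 with slerp weights a = sin((1−f)δ)/sin δ ≈ 0.629, b = sin(fδ)/sin δ ≈ 1.012.
p = a·p₁ + b·p₂ ≈ (-0.125, 0.346, 0.930); φ = arcsin(p_z) ≈ 68.40°, λ = atan2(p_y, p_x) ≈ 109.87°.

≈ lat 68°N, lon 110°E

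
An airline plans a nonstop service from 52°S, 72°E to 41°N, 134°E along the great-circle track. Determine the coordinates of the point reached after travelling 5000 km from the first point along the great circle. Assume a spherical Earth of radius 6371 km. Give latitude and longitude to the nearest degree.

≈ 14°S, 103°E

The haversine formula gives a central angle δ ≈ 1.874 rad (107.4°) between the endpoints. The total great-circle distance is δ·R ≈ 1.874 × 6371 ≈ 11941 km, so the target fraction is f = 5000/11941 ≈ 0.419.
Interpolate at f ≈ 0.419 with slerp weights a = sin((1−f)δ)/sin δ ≈ 0.929, b = sin(fδ)/sin δ ≈ 0.741.
p = a·p₁ + b·p₂ ≈ (-0.212, 0.946, -0.246); φ = arcsin(p_z) ≈ -14.25°, λ = atan2(p_y, p_x) ≈ 102.61°.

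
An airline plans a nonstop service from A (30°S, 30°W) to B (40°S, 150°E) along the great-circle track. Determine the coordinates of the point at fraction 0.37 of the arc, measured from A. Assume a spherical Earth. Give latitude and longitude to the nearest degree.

Write both endpoints as unit vectors p₁, p₂ with components (cos φ cos λ, cos φ sin λ, sin φ).
The central angle between the endpoints is δ = arccos(p₁·p₂) ≈ 1.920 rad (110.0°).
Interpolate at f = 0.37 with slerp weights a = sin((1−f)δ)/sin δ ≈ 0.995, b = sin(fδ)/sin δ ≈ 0.694.
p = a·p₁ + b·p₂ ≈ (0.286, -0.165, -0.944); φ = arcsin(p_z) ≈ -70.70°, λ = atan2(p_y, p_x) ≈ -30.00°.

≈ (71°S, 30°W)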